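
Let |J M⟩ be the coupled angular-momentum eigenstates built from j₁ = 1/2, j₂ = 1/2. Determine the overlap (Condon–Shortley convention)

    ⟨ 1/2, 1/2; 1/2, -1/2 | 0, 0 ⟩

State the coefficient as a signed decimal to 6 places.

+√(1/2) ≈ +0.707107

j₁+j₂−J=1  J+j₁−j₂=0  J−j₁+j₂=0  j₁+j₂+J+1=2
(j₁±m₁, j₂±m₂, J±M) = (1,0,0,1,0,0)
P² = 1/2
sum k=0..0:
  [0] +1/1 = 1
S = 1
C² = P²·S² = 1/2 ; C = +0.707107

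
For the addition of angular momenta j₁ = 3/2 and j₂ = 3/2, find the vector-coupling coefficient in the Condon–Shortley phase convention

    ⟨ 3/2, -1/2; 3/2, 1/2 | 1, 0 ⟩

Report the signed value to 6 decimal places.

-0.223607

j₁+j₂−J=2  J+j₁−j₂=1  J−j₁+j₂=1  j₁+j₂+J+1=5
(j₁±m₁, j₂±m₂, J±M) = (1,2,2,1,1,1)
P² = 1/5
sum k=1..2:
  [1] −1/1 = -1
  [2] +1/2 = 1/2
S = -1/2
C² = P²·S² = 1/20 ; C = -0.223607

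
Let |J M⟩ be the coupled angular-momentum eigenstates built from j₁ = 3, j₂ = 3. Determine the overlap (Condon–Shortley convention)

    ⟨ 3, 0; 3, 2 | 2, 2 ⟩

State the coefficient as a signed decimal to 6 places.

-0.487950

√[5·4!2!2!/9! · 3!3!5!1!4!0!] = √(960/7)
  +(−1)^3/∏(3,1,0,2,2,0)! = -1/24  (running -1/24)
⟨..|..⟩ = √(960/7)·(-1/24) = -0.487950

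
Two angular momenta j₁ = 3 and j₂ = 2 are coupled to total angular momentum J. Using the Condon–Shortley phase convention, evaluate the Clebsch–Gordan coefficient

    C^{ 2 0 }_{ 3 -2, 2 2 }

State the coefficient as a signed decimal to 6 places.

−√(5/14) ≈ -0.597614

√[5·3!3!1!/8! · 1!5!4!0!2!2!] = √(360/7)
  +(−1)^3/∏(3,0,2,1,1,0)! = -1/12  (running -1/12)
⟨..|..⟩ = √(360/7)·(-1/12) = -0.597614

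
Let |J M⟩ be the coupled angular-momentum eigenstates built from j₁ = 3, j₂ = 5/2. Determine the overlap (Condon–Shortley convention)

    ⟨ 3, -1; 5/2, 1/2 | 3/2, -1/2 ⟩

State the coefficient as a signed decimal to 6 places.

−√(1/105) = -0.097590

j₁+j₂−J=4  J+j₁−j₂=2  J−j₁+j₂=1  j₁+j₂+J+1=8
(j₁±m₁, j₂±m₂, J±M) = (2,4,3,2,1,2)
P² = 192/35
sum k=2..3:
  [2] +1/8 = 1/8
  [3] −1/6 = -1/6
S = -1/24
C² = P²·S² = 1/105 ; C = -0.097590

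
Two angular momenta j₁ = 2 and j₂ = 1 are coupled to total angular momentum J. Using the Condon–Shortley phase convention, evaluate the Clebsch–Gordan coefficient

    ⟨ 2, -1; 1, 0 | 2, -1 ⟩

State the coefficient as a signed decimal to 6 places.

−√(1/6) = -0.408248

triangle: 1!×3!×1!/6! = 6/720
(j±m)!: 1!×3!×1!×1!×1!×3! = 36
prefactor² = (2J+1)×Δ×N² = 3/2
  k=0: +1/(0!×1!×3!×1!×0!×0!) = 1/6
  k=1: −1/(1!×0!×2!×0!×1!×1!) = -1/2
Σ = -1/3  ⇒  CG² = 3/2×(-1/3)² = 1/6
CG = −√(1/6) = -0.408248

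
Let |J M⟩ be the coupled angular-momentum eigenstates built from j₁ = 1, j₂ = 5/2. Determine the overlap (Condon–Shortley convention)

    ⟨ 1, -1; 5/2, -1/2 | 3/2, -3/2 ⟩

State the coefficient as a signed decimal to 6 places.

+0.258199

triangle: 2!·0!·3!/6! = 12/720
(j±m)!: 0!·2!·2!·3!·0!·3! = 144
prefactor² = (2J+1)·Δ·N² = 48/5
  k=2: +1/(2!·0!·0!·0!·0!·3!) = 1/12
Σ = 1/12  ⇒  CG² = 48/5·1/12² = 1/15
CG = +√(1/15) = +0.258199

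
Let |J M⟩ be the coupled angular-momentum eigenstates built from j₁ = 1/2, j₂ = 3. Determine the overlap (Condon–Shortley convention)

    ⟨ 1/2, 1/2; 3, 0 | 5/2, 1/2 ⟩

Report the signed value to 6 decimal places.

+0.654654  (= +√(3/7))

j₁+j₂−J=1  J+j₁−j₂=0  J−j₁+j₂=5  j₁+j₂+J+1=7
(j₁±m₁, j₂±m₂, J±M) = (1,0,3,3,3,2)
P² = 432/7
sum k=0..0:
  [0] +1/12 = 1/12
S = 1/12
C² = P²·S² = 3/7 ; C = +0.654654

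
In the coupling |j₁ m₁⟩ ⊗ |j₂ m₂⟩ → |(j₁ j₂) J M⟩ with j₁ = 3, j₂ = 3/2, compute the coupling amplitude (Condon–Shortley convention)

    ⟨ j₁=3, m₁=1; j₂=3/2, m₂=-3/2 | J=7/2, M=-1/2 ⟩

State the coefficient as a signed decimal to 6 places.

+√(8/21) ≈ +0.617213

j₁+j₂−J=1  J+j₁−j₂=5  J−j₁+j₂=2  j₁+j₂+J+1=9
(j₁±m₁, j₂±m₂, J±M) = (4,2,0,3,3,4)
P² = 1536/7
sum k=0..0:
  [0] +1/24 = 1/24
S = 1/24
C² = P²·S² = 8/21 ; C = +0.617213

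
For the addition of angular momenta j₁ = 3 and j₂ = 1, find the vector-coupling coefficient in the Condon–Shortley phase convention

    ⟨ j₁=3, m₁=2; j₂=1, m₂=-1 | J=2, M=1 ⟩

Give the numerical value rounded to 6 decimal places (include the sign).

+√(10/21) ≈ +0.690066

j₁+j₂−J=2  J+j₁−j₂=4  J−j₁+j₂=0  j₁+j₂+J+1=7
(j₁±m₁, j₂±m₂, J±M) = (5,1,0,2,3,1)
P² = 480/7
sum k=0..0:
  [0] +1/12 = 1/12
S = 1/12
C² = P²·S² = 10/21 ; C = +0.690066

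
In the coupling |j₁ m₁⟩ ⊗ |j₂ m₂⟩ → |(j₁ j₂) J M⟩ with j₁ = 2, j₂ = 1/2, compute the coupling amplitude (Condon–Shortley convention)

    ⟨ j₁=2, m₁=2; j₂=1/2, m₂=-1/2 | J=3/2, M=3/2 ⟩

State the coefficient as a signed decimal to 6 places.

j₁+j₂−J=1  J+j₁−j₂=3  J−j₁+j₂=0  j₁+j₂+J+1=5
(j₁±m₁, j₂±m₂, J±M) = (4,0,0,1,3,0)
P² = 144/5
sum k=0..0:
  [0] +1/6 = 1/6
S = 1/6
C² = P²·S² = 4/5 ; C = +0.894427

+√(4/5) = +0.894427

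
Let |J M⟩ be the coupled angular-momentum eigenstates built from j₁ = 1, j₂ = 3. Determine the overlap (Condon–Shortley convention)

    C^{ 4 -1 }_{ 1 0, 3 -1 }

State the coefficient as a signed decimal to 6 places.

j₁+j₂−J=0  J+j₁−j₂=2  J−j₁+j₂=6  j₁+j₂+J+1=9
(j₁±m₁, j₂±m₂, J±M) = (1,1,2,4,3,5)
P² = 8640/7
sum k=0..0:
  [0] +1/48 = 1/48
S = 1/48
C² = P²·S² = 15/28 ; C = +0.731925

+√(15/28) = +0.731925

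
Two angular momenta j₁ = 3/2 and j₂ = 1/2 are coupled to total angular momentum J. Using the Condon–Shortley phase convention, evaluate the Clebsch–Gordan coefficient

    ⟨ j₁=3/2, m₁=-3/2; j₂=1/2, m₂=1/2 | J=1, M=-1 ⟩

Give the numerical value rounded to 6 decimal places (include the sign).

−√(3/4) = -0.866025

j₁+j₂−J=1  J+j₁−j₂=2  J−j₁+j₂=0  j₁+j₂+J+1=4
(j₁±m₁, j₂±m₂, J±M) = (0,3,1,0,0,2)
P² = 3
sum k=1..1:
  [1] −1/2 = -1/2
S = -1/2
C² = P²·S² = 3/4 ; C = -0.866025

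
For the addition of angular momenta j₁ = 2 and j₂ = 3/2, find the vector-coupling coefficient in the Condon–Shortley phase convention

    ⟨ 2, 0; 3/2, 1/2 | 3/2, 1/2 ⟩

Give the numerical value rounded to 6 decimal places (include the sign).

j₁+j₂−J=2  J+j₁−j₂=2  J−j₁+j₂=1  j₁+j₂+J+1=6
(j₁±m₁, j₂±m₂, J±M) = (2,2,2,1,2,1)
P² = 16/45
sum k=1..2:
  [1] −1/1 = -1
  [2] +1/4 = 1/4
S = -3/4
C² = P²·S² = 1/5 ; C = -0.447214

-0.447214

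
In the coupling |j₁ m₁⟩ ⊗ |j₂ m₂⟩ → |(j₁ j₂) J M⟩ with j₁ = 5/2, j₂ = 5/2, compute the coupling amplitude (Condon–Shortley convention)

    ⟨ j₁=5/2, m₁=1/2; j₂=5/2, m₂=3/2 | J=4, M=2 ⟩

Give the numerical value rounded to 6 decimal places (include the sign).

j₁+j₂−J=1  J+j₁−j₂=4  J−j₁+j₂=4  j₁+j₂+J+1=10
(j₁±m₁, j₂±m₂, J±M) = (3,2,4,1,6,2)
P² = 20736/35
sum k=0..1:
  [0] +1/96 = 1/96
  [1] −1/36 = -1/36
S = -5/288
C² = P²·S² = 5/28 ; C = -0.422577

-0.422577  (= −√(5/28))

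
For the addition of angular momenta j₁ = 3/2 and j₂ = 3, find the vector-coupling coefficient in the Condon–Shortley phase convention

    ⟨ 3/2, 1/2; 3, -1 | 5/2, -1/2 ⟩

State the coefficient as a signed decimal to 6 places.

√[6·2!1!4!/8! · 2!1!2!4!2!3!] = √(288/35)
  +(−1)^0/∏(0,2,1,2,0,2)! = 1/8  (running 1/8)
  +(−1)^1/∏(1,1,0,1,1,3)! = -1/6  (running -1/24)
⟨..|..⟩ = √(288/35)·(-1/24) = -0.119523

-0.119523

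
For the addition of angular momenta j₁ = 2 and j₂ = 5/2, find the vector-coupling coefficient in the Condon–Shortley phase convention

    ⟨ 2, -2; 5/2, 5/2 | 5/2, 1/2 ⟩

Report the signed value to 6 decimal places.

triangle: 2!*2!*3!/8! = 24/40320
(j±m)!: 0!*4!*5!*0!*3!*2! = 34560
prefactor² = (2J+1)*Δ*N² = 864/7
  k=2: +1/(2!*0!*2!*3!*0!*0!) = 1/24
Σ = 1/24  ⇒  CG² = 864/7*1/24² = 3/14
CG = +√(3/14) = +0.462910

+√(3/14) ≈ +0.462910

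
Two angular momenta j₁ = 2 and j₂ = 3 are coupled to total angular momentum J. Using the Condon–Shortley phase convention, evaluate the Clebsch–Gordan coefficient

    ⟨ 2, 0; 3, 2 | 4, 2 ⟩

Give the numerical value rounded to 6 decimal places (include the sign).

triangle: 1!·3!·5!/10! = 720/3628800
(j±m)!: 2!·2!·5!·1!·6!·2! = 691200
prefactor² = (2J+1)·Δ·N² = 8640/7
  k=0: +1/(0!·1!·2!·5!·1!·0!) = 1/240
  k=1: −1/(1!·0!·1!·4!·2!·1!) = -1/48
Σ = -1/60  ⇒  CG² = 8640/7·(-1/60)² = 12/35
CG = −√(12/35) = -0.585540

-0.585540  (= −√(12/35))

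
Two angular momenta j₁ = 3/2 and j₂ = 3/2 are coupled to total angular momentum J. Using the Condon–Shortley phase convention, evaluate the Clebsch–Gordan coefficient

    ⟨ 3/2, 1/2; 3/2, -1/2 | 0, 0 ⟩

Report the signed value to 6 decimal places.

−√(1/4) ≈ -0.500000

√[1·3!0!0!/4! · 2!1!1!2!0!0!] = √(1)
  +(−1)^1/∏(1,2,0,0,0,0)! = -1/2  (running -1/2)
⟨..|..⟩ = √(1)·(-1/2) = -0.500000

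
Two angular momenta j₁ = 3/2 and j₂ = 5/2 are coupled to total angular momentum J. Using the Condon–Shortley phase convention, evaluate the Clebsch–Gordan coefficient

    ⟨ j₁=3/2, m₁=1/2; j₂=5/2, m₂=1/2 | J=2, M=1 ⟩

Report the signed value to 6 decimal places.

j₁+j₂−J=2  J+j₁−j₂=1  J−j₁+j₂=3  j₁+j₂+J+1=7
(j₁±m₁, j₂±m₂, J±M) = (2,1,3,2,3,1)
P² = 12/7
sum k=0..1:
  [0] +1/12 = 1/12
  [1] −1/2 = -1/2
S = -5/12
C² = P²·S² = 25/84 ; C = -0.545545

-0.545545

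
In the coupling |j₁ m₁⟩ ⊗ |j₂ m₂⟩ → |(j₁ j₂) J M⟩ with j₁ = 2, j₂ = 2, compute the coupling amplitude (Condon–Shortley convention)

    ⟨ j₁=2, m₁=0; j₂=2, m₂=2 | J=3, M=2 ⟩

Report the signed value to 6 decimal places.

−√(1/2) = -0.707107

√[7·1!3!3!/8! · 2!2!4!0!5!1!] = √(72)
  +(−1)^1/∏(1,0,1,3,2,0)! = -1/12  (running -1/12)
⟨..|..⟩ = √(72)·(-1/12) = -0.707107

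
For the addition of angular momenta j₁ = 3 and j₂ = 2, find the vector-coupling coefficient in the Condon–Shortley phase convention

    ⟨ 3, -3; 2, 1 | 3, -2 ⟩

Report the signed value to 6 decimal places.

triangle: 2!*4!*2!/9! = 96/362880
(j±m)!: 0!*6!*3!*1!*1!*5! = 518400
prefactor² = (2J+1)*Δ*N² = 960
  k=2: +1/(2!*0!*4!*1!*0!*1!) = 1/48
Σ = 1/48  ⇒  CG² = 960*1/48² = 5/12
CG = +√(5/12) = +0.645497

+0.645497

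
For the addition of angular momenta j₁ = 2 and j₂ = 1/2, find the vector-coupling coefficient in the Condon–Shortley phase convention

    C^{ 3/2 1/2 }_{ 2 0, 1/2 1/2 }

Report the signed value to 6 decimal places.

−√(2/5) ≈ -0.632456

√[4·1!3!0!/5! · 2!2!1!0!2!1!] = √(8/5)
  +(−1)^1/∏(1,0,1,0,2,0)! = -1/2  (running -1/2)
⟨..|..⟩ = √(8/5)·(-1/2) = -0.632456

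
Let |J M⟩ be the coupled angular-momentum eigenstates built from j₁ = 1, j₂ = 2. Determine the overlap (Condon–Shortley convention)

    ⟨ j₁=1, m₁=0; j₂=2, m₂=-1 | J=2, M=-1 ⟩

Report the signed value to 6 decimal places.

j₁+j₂−J=1  J+j₁−j₂=1  J−j₁+j₂=3  j₁+j₂+J+1=6
(j₁±m₁, j₂±m₂, J±M) = (1,1,1,3,1,3)
P² = 3/2
sum k=0..1:
  [0] +1/2 = 1/2
  [1] −1/6 = -1/6
S = 1/3
C² = P²·S² = 1/6 ; C = +0.408248

+0.408248  (= +√(1/6))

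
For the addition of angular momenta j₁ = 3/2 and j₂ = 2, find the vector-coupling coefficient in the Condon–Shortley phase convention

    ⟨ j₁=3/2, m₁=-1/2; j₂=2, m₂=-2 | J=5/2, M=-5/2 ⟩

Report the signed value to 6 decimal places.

+0.755929  (= +√(4/7))

√[6·1!2!3!/7! · 1!2!0!4!0!5!] = √(576/7)
  +(−1)^0/∏(0,1,2,0,0,3)! = 1/12  (running 1/12)
⟨..|..⟩ = √(576/7)·(1/12) = +0.755929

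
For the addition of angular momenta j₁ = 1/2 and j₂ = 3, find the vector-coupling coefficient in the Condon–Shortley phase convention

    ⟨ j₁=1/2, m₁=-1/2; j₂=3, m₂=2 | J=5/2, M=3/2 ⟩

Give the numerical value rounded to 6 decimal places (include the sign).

j₁+j₂−J=1  J+j₁−j₂=0  J−j₁+j₂=5  j₁+j₂+J+1=7
(j₁±m₁, j₂±m₂, J±M) = (0,1,5,1,4,1)
P² = 2880/7
sum k=1..1:
  [1] −1/24 = -1/24
S = -1/24
C² = P²·S² = 5/7 ; C = -0.845154

-0.845154  (= −√(5/7))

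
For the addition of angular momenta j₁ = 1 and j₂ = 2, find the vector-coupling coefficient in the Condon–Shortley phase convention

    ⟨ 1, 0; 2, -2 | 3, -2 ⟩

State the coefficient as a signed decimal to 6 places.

+√(1/3) ≈ +0.577350

√[7·0!2!4!/7! · 1!1!0!4!1!5!] = √(192)
  +(−1)^0/∏(0,0,1,0,1,4)! = 1/24  (running 1/24)
⟨..|..⟩ = √(192)·(1/24) = +0.577350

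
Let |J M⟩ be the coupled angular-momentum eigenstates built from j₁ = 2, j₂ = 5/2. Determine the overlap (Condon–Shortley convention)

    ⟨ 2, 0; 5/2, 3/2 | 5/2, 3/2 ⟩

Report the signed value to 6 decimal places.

j₁+j₂−J=2  J+j₁−j₂=2  J−j₁+j₂=3  j₁+j₂+J+1=8
(j₁±m₁, j₂±m₂, J±M) = (2,2,4,1,4,1)
P² = 288/35
sum k=1..2:
  [1] −1/6 = -1/6
  [2] +1/8 = 1/8
S = -1/24
C² = P²·S² = 1/70 ; C = -0.119523

−√(1/70) = -0.119523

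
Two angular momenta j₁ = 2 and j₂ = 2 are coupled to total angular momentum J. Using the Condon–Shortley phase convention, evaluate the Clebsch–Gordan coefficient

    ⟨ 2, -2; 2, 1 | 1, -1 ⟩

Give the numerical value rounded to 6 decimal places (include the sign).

-0.447214

j₁+j₂−J=3  J+j₁−j₂=1  J−j₁+j₂=1  j₁+j₂+J+1=6
(j₁±m₁, j₂±m₂, J±M) = (0,4,3,1,0,2)
P² = 36/5
sum k=3..3:
  [3] −1/6 = -1/6
S = -1/6
C² = P²·S² = 1/5 ; C = -0.447214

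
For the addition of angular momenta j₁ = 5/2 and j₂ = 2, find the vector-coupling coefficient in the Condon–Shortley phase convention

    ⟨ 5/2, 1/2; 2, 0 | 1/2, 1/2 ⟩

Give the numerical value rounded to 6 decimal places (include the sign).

+0.447214

triangle: 4!*1!*0!/6! = 24/720
(j±m)!: 3!*2!*2!*2!*1!*0! = 48
prefactor² = (2J+1)*Δ*N² = 16/5
  k=2: +1/(2!*2!*0!*0!*1!*0!) = 1/4
Σ = 1/4  ⇒  CG² = 16/5*1/4² = 1/5
CG = +√(1/5) = +0.447214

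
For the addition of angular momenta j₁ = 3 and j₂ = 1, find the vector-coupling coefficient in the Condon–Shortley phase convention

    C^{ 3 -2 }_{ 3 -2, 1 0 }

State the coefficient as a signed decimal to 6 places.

-0.577350  (= −√(1/3))

triangle: 1!·5!·1!/8! = 120/40320
(j±m)!: 1!·5!·1!·1!·1!·5! = 14400
prefactor² = (2J+1)·Δ·N² = 300
  k=0: +1/(0!·1!·5!·1!·0!·0!) = 1/120
  k=1: −1/(1!·0!·4!·0!·1!·1!) = -1/24
Σ = -1/30  ⇒  CG² = 300·(-1/30)² = 1/3
CG = −√(1/3) = -0.577350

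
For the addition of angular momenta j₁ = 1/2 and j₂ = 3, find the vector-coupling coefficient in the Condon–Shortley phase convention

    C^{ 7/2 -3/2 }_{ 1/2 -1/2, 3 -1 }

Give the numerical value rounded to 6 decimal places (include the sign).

j₁+j₂−J=0  J+j₁−j₂=1  J−j₁+j₂=6  j₁+j₂+J+1=8
(j₁±m₁, j₂±m₂, J±M) = (0,1,2,4,2,5)
P² = 11520/7
sum k=0..0:
  [0] +1/48 = 1/48
S = 1/48
C² = P²·S² = 5/7 ; C = +0.845154

+√(5/7) = +0.845154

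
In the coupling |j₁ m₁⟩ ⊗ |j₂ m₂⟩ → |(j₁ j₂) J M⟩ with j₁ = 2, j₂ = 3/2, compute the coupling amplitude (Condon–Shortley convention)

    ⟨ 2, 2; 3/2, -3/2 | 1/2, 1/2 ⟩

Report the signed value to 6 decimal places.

j₁+j₂−J=3  J+j₁−j₂=1  J−j₁+j₂=0  j₁+j₂+J+1=5
(j₁±m₁, j₂±m₂, J±M) = (4,0,0,3,1,0)
P² = 72/5
sum k=0..0:
  [0] +1/6 = 1/6
S = 1/6
C² = P²·S² = 2/5 ; C = +0.632456

+√(2/5) ≈ +0.632456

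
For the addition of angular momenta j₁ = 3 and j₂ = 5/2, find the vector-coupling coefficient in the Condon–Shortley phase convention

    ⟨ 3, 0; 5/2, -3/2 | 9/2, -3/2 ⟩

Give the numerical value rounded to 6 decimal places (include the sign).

j₁+j₂−J=1  J+j₁−j₂=5  J−j₁+j₂=4  j₁+j₂+J+1=11
(j₁±m₁, j₂±m₂, J±M) = (3,3,1,4,3,6)
P² = 207360/77
sum k=0..1:
  [0] +1/72 = 1/72
  [1] −1/288 = -1/288
S = 1/96
C² = P²·S² = 45/154 ; C = +0.540562

+√(45/154) ≈ +0.540562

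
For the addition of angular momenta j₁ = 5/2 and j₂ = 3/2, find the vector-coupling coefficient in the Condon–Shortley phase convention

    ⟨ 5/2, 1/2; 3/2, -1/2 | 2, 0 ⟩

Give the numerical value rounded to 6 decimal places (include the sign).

-0.267261  (= −√(1/14))

√[5·2!3!1!/7! · 3!2!1!2!2!2!] = √(8/7)
  +(−1)^0/∏(0,2,2,1,1,0)! = 1/4  (running 1/4)
  +(−1)^1/∏(1,1,1,0,2,1)! = -1/2  (running -1/4)
⟨..|..⟩ = √(8/7)·(-1/4) = -0.267261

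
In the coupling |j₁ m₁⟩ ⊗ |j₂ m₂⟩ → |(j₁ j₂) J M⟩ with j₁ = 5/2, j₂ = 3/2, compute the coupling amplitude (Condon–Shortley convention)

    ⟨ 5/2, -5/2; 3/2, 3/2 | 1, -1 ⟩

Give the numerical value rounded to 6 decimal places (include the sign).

triangle: 3!×2!×0!/6! = 12/720
(j±m)!: 0!×5!×3!×0!×0!×2! = 1440
prefactor² = (2J+1)×Δ×N² = 72
  k=3: −1/(3!×0!×2!×0!×0!×0!) = -1/12
Σ = -1/12  ⇒  CG² = 72×(-1/12)² = 1/2
CG = −√(1/2) = -0.707107

-0.707107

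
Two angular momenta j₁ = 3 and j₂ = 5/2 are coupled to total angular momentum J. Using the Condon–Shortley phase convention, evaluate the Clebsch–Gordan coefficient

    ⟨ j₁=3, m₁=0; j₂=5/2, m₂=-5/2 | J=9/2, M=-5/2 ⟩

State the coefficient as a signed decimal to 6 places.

+0.615457  (= +√(25/66))

√[10·1!5!4!/11! · 3!3!0!5!2!7!] = √(345600/11)
  +(−1)^0/∏(0,1,3,0,2,4)! = 1/288  (running 1/288)
⟨..|..⟩ = √(345600/11)·(1/288) = +0.615457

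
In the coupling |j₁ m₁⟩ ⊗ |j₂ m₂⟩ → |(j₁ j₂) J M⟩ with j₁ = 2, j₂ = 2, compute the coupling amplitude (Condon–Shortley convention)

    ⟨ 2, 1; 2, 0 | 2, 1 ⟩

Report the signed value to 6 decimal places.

triangle: 2!*2!*2!/7! = 8/5040
(j±m)!: 3!*1!*2!*2!*3!*1! = 144
prefactor² = (2J+1)*Δ*N² = 8/7
  k=0: +1/(0!*2!*1!*2!*1!*0!) = 1/4
  k=1: −1/(1!*1!*0!*1!*2!*1!) = -1/2
Σ = -1/4  ⇒  CG² = 8/7*(-1/4)² = 1/14
CG = −√(1/14) = -0.267261

−√(1/14) = -0.267261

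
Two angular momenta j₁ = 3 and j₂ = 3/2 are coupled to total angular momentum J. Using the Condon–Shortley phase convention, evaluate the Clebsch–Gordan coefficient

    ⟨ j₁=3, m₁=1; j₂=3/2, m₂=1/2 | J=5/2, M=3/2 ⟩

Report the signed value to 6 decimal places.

−√(7/20) ≈ -0.591608

triangle: 2!·4!·1!/8! = 48/40320
(j±m)!: 4!·2!·2!·1!·4!·1! = 2304
prefactor² = (2J+1)·Δ·N² = 576/35
  k=1: −1/(1!·1!·1!·1!·3!·0!) = -1/6
  k=2: +1/(2!·0!·0!·0!·4!·1!) = 1/48
Σ = -7/48  ⇒  CG² = 576/35·(-7/48)² = 7/20
CG = −√(7/20) = -0.591608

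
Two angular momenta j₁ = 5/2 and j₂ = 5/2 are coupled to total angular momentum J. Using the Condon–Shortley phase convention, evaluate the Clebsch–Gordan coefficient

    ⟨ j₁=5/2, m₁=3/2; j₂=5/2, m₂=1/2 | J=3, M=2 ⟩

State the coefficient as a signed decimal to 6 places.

−√(1/12) ≈ -0.288675

triangle: 2!*3!*3!/9! = 72/362880
(j±m)!: 4!*1!*3!*2!*5!*1! = 34560
prefactor² = (2J+1)*Δ*N² = 48
  k=0: +1/(0!*2!*1!*3!*2!*0!) = 1/24
  k=1: −1/(1!*1!*0!*2!*3!*1!) = -1/12
Σ = -1/24  ⇒  CG² = 48*(-1/24)² = 1/12
CG = −√(1/12) = -0.288675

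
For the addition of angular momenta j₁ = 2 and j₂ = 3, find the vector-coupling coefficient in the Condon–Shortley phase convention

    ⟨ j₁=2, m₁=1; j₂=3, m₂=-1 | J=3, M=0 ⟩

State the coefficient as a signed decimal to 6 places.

+√(1/30) ≈ +0.182574

triangle: 2!·2!·4!/9! = 96/362880
(j±m)!: 3!·1!·2!·4!·3!·3! = 10368
prefactor² = (2J+1)·Δ·N² = 96/5
  k=0: +1/(0!·2!·1!·2!·1!·2!) = 1/8
  k=1: −1/(1!·1!·0!·1!·2!·3!) = -1/12
Σ = 1/24  ⇒  CG² = 96/5·1/24² = 1/30
CG = +√(1/30) = +0.182574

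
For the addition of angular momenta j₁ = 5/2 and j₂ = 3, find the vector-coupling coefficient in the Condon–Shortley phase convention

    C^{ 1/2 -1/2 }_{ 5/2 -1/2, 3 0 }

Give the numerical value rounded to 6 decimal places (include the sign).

−√(1/7) ≈ -0.377964

triangle: 5!·0!·1!/7! = 120/5040
(j±m)!: 2!·3!·3!·3!·0!·1! = 432
prefactor² = (2J+1)·Δ·N² = 144/7
  k=3: −1/(3!·2!·0!·0!·0!·1!) = -1/12
Σ = -1/12  ⇒  CG² = 144/7·(-1/12)² = 1/7
CG = −√(1/7) = -0.377964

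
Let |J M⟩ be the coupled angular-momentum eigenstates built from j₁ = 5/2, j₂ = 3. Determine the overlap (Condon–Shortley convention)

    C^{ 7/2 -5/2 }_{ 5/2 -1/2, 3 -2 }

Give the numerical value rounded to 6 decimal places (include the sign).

j₁+j₂−J=2  J+j₁−j₂=3  J−j₁+j₂=4  j₁+j₂+J+1=10
(j₁±m₁, j₂±m₂, J±M) = (2,3,1,5,1,6)
P² = 4608/7
sum k=0..1:
  [0] +1/72 = 1/72
  [1] −1/48 = -1/48
S = -1/144
C² = P²·S² = 2/63 ; C = -0.178174

-0.178174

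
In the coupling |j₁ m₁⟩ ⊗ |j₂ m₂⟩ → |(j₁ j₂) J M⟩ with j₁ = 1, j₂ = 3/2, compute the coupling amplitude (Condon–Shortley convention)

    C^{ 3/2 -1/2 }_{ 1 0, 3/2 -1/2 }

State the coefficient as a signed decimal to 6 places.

+0.258199  (= +√(1/15))

√[4·1!1!2!/5! · 1!1!1!2!1!2!] = √(4/15)
  +(−1)^0/∏(0,1,1,1,0,1)! = 1  (running 1)
  +(−1)^1/∏(1,0,0,0,1,2)! = -1/2  (running 1/2)
⟨..|..⟩ = √(4/15)·(1/2) = +0.258199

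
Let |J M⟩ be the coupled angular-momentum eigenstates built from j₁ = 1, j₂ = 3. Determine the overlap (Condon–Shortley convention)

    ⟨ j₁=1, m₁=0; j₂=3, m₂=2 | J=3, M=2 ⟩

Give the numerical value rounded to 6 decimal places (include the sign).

√[7·1!1!5!/8! · 1!1!5!1!5!1!] = √(300)
  +(−1)^0/∏(0,1,1,5,0,0)! = 1/120  (running 1/120)
  +(−1)^1/∏(1,0,0,4,1,1)! = -1/24  (running -1/30)
⟨..|..⟩ = √(300)·(-1/30) = -0.577350

−√(1/3) ≈ -0.577350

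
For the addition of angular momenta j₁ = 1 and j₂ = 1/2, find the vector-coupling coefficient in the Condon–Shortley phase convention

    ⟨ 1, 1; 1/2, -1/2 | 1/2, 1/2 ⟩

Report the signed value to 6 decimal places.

triangle: 1!*1!*0!/3! = 1/6
(j±m)!: 2!*0!*0!*1!*1!*0! = 2
prefactor² = (2J+1)*Δ*N² = 2/3
  k=0: +1/(0!*1!*0!*0!*1!*0!) = 1
Σ = 1  ⇒  CG² = 2/3*1² = 2/3
CG = +√(2/3) = +0.816497

+0.816497  (= +√(2/3))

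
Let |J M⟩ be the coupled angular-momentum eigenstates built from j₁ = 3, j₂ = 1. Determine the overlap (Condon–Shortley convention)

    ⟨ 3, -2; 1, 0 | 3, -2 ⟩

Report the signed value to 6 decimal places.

-0.577350

triangle: 1!·5!·1!/8! = 120/40320
(j±m)!: 1!·5!·1!·1!·1!·5! = 14400
prefactor² = (2J+1)·Δ·N² = 300
  k=0: +1/(0!·1!·5!·1!·0!·0!) = 1/120
  k=1: −1/(1!·0!·4!·0!·1!·1!) = -1/24
Σ = -1/30  ⇒  CG² = 300·(-1/30)² = 1/3
CG = −√(1/3) = -0.577350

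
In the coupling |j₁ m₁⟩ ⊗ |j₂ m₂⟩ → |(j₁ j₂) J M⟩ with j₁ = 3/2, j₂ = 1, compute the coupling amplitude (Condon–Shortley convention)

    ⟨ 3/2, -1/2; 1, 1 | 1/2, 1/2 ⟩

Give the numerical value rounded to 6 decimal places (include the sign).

+√(1/6) = +0.408248

triangle: 2!*1!*0!/4! = 2/24
(j±m)!: 1!*2!*2!*0!*1!*0! = 4
prefactor² = (2J+1)*Δ*N² = 2/3
  k=2: +1/(2!*0!*0!*0!*1!*0!) = 1/2
Σ = 1/2  ⇒  CG² = 2/3*1/2² = 1/6
CG = +√(1/6) = +0.408248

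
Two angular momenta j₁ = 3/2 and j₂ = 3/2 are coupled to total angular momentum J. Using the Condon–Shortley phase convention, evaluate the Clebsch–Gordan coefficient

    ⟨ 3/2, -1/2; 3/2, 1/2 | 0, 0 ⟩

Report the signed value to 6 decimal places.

√[1·3!0!0!/4! · 1!2!2!1!0!0!] = √(1)
  +(−1)^2/∏(2,1,0,0,0,0)! = 1/2  (running 1/2)
⟨..|..⟩ = √(1)·(1/2) = +0.500000

+0.500000  (= +√(1/4))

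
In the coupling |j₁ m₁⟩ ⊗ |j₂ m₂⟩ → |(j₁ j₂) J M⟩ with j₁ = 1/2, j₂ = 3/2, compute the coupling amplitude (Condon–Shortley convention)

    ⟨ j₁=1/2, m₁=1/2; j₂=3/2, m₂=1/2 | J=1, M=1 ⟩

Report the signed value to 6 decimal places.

+0.500000

j₁+j₂−J=1  J+j₁−j₂=0  J−j₁+j₂=2  j₁+j₂+J+1=4
(j₁±m₁, j₂±m₂, J±M) = (1,0,2,1,2,0)
P² = 1
sum k=0..0:
  [0] +1/2 = 1/2
S = 1/2
C² = P²·S² = 1/4 ; C = +0.500000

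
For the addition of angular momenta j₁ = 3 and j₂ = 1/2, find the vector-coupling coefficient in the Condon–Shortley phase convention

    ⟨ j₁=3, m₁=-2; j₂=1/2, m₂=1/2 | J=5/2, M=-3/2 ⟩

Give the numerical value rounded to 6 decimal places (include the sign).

-0.845154  (= −√(5/7))

j₁+j₂−J=1  J+j₁−j₂=5  J−j₁+j₂=0  j₁+j₂+J+1=7
(j₁±m₁, j₂±m₂, J±M) = (1,5,1,0,1,4)
P² = 2880/7
sum k=1..1:
  [1] −1/24 = -1/24
S = -1/24
C² = P²·S² = 5/7 ; C = -0.845154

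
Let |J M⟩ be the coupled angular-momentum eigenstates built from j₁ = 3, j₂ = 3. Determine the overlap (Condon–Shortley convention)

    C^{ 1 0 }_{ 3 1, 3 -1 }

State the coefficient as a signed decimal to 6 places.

j₁+j₂−J=5  J+j₁−j₂=1  J−j₁+j₂=1  j₁+j₂+J+1=8
(j₁±m₁, j₂±m₂, J±M) = (4,2,2,4,1,1)
P² = 144/7
sum k=1..2:
  [1] −1/24 = -1/24
  [2] +1/12 = 1/12
S = 1/24
C² = P²·S² = 1/28 ; C = +0.188982

+√(1/28) = +0.188982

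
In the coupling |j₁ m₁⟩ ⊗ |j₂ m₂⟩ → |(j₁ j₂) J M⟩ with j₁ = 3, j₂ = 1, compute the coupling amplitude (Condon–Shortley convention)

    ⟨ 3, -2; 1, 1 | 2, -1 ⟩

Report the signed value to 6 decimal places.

+√(10/21) ≈ +0.690066

triangle: 2!*4!*0!/7! = 48/5040
(j±m)!: 1!*5!*2!*0!*1!*3! = 1440
prefactor² = (2J+1)*Δ*N² = 480/7
  k=2: +1/(2!*0!*3!*0!*1!*0!) = 1/12
Σ = 1/12  ⇒  CG² = 480/7*1/12² = 10/21
CG = +√(10/21) = +0.690066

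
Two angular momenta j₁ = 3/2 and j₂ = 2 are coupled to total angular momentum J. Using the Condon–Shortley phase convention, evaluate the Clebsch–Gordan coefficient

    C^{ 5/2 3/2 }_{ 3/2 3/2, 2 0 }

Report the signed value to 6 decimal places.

triangle: 1!·2!·3!/7! = 12/5040
(j±m)!: 3!·0!·2!·2!·4!·1! = 576
prefactor² = (2J+1)·Δ·N² = 288/35
  k=0: +1/(0!·1!·0!·2!·2!·1!) = 1/4
Σ = 1/4  ⇒  CG² = 288/35·1/4² = 18/35
CG = +√(18/35) = +0.717137

+√(18/35) ≈ +0.717137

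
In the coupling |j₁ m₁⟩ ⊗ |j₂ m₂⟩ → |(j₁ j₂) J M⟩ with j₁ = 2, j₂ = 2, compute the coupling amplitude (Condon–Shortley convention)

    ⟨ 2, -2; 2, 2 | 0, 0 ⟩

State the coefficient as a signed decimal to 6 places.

triangle: 4!·0!·0!/5! = 24/120
(j±m)!: 0!·4!·4!·0!·0!·0! = 576
prefactor² = (2J+1)·Δ·N² = 576/5
  k=4: +1/(4!·0!·0!·0!·0!·0!) = 1/24
Σ = 1/24  ⇒  CG² = 576/5·1/24² = 1/5
CG = +√(1/5) = +0.447214

+√(1/5) ≈ +0.447214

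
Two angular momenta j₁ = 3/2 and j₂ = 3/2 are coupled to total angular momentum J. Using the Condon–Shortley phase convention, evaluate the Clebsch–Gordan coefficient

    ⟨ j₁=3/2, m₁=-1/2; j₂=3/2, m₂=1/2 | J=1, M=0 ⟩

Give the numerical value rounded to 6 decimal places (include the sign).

-0.223607  (= −√(1/20))

√[3·2!1!1!/5! · 1!2!2!1!1!1!] = √(1/5)
  +(−1)^1/∏(1,1,1,1,0,0)! = -1  (running -1)
  +(−1)^2/∏(2,0,0,0,1,1)! = 1/2  (running -1/2)
⟨..|..⟩ = √(1/5)·(-1/2) = -0.223607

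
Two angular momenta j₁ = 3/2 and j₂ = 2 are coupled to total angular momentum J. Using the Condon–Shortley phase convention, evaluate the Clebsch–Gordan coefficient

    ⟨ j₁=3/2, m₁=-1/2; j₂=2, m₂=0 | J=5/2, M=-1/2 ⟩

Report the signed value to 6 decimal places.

√[6·1!2!3!/7! · 1!2!2!2!2!3!] = √(48/35)
  +(−1)^0/∏(0,1,2,2,0,1)! = 1/4  (running 1/4)
  +(−1)^1/∏(1,0,1,1,1,2)! = -1/2  (running -1/4)
⟨..|..⟩ = √(48/35)·(-1/4) = -0.292770

-0.292770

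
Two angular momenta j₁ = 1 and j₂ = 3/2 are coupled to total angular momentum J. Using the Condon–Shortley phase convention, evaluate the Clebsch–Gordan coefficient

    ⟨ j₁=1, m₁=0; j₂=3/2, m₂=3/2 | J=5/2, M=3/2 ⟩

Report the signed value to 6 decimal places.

+0.632456

j₁+j₂−J=0  J+j₁−j₂=2  J−j₁+j₂=3  j₁+j₂+J+1=6
(j₁±m₁, j₂±m₂, J±M) = (1,1,3,0,4,1)
P² = 72/5
sum k=0..0:
  [0] +1/6 = 1/6
S = 1/6
C² = P²·S² = 2/5 ; C = +0.632456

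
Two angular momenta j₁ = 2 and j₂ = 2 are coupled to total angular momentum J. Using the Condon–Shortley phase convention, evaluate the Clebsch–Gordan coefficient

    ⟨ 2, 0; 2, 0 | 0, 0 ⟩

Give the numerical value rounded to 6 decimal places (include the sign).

j₁+j₂−J=4  J+j₁−j₂=0  J−j₁+j₂=0  j₁+j₂+J+1=5
(j₁±m₁, j₂±m₂, J±M) = (2,2,2,2,0,0)
P² = 16/5
sum k=2..2:
  [2] +1/4 = 1/4
S = 1/4
C² = P²·S² = 1/5 ; C = +0.447214

+0.447214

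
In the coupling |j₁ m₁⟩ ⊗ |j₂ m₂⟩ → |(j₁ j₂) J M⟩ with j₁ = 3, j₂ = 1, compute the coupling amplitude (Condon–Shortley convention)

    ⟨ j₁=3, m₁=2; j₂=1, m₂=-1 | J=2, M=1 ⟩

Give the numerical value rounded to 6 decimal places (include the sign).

+√(10/21) ≈ +0.690066

√[5·2!4!0!/7! · 5!1!0!2!3!1!] = √(480/7)
  +(−1)^0/∏(0,2,1,0,3,0)! = 1/12  (running 1/12)
⟨..|..⟩ = √(480/7)·(1/12) = +0.690066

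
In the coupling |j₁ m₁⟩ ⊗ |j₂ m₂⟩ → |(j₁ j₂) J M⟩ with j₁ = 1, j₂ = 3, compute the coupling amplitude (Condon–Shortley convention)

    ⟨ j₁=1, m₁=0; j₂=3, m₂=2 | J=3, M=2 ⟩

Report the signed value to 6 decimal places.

triangle: 1!*1!*5!/8! = 120/40320
(j±m)!: 1!*1!*5!*1!*5!*1! = 14400
prefactor² = (2J+1)*Δ*N² = 300
  k=0: +1/(0!*1!*1!*5!*0!*0!) = 1/120
  k=1: −1/(1!*0!*0!*4!*1!*1!) = -1/24
Σ = -1/30  ⇒  CG² = 300*(-1/30)² = 1/3
CG = −√(1/3) = -0.577350

-0.577350  (= −√(1/3))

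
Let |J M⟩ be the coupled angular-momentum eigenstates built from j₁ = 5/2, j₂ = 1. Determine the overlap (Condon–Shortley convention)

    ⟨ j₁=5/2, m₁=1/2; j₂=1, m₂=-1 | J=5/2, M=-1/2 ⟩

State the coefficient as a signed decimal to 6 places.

+0.717137

√[6·1!4!1!/7! · 3!2!0!2!2!3!] = √(288/35)
  +(−1)^0/∏(0,1,2,0,2,1)! = 1/4  (running 1/4)
⟨..|..⟩ = √(288/35)·(1/4) = +0.717137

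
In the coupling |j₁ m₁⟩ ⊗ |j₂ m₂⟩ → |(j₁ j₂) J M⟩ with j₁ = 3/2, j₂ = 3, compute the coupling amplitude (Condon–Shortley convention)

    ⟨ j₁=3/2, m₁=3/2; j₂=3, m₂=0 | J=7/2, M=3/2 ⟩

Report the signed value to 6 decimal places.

+0.690066

√[8·1!2!5!/9! · 3!0!3!3!5!2!] = √(1920/7)
  +(−1)^0/∏(0,1,0,3,2,2)! = 1/24  (running 1/24)
⟨..|..⟩ = √(1920/7)·(1/24) = +0.690066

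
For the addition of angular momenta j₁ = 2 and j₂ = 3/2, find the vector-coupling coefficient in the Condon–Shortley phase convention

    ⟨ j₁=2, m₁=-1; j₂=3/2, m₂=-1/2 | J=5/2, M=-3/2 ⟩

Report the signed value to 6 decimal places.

triangle: 1!×3!×2!/7! = 12/5040
(j±m)!: 1!×3!×1!×2!×1!×4! = 288
prefactor² = (2J+1)×Δ×N² = 144/35
  k=0: +1/(0!×1!×3!×1!×0!×1!) = 1/6
  k=1: −1/(1!×0!×2!×0!×1!×2!) = -1/4
Σ = -1/12  ⇒  CG² = 144/35×(-1/12)² = 1/35
CG = −√(1/35) = -0.169031

-0.169031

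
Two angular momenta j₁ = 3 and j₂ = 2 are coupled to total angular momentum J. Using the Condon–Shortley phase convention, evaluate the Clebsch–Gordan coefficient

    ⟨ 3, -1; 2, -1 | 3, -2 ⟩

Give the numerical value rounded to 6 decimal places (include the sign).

-0.500000

√[7·2!4!2!/9! · 2!4!1!3!1!5!] = √(64)
  +(−1)^0/∏(0,2,4,1,0,1)! = 1/48  (running 1/48)
  +(−1)^1/∏(1,1,3,0,1,2)! = -1/12  (running -1/16)
⟨..|..⟩ = √(64)·(-1/16) = -0.500000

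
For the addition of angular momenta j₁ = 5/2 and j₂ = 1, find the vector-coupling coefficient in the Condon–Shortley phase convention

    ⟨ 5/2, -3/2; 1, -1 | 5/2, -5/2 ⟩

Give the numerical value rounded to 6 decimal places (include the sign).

triangle: 1!×4!×1!/7! = 24/5040
(j±m)!: 1!×4!×0!×2!×0!×5! = 5760
prefactor² = (2J+1)×Δ×N² = 1152/7
  k=0: +1/(0!×1!×4!×0!×0!×1!) = 1/24
Σ = 1/24  ⇒  CG² = 1152/7×1/24² = 2/7
CG = +√(2/7) = +0.534522

+√(2/7) = +0.534522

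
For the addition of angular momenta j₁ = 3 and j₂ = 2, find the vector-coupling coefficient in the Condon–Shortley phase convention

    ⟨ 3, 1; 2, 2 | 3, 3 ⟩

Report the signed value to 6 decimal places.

triangle: 2!·4!·2!/9! = 96/362880
(j±m)!: 4!·2!·4!·0!·6!·0! = 829440
prefactor² = (2J+1)·Δ·N² = 1536
  k=2: +1/(2!·0!·0!·2!·4!·0!) = 1/96
Σ = 1/96  ⇒  CG² = 1536·1/96² = 1/6
CG = +√(1/6) = +0.408248

+√(1/6) ≈ +0.408248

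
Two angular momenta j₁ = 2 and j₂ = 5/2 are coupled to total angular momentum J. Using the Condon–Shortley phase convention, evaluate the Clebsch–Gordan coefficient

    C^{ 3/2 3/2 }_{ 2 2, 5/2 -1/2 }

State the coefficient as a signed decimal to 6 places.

j₁+j₂−J=3  J+j₁−j₂=1  J−j₁+j₂=2  j₁+j₂+J+1=7
(j₁±m₁, j₂±m₂, J±M) = (4,0,2,3,3,0)
P² = 576/35
sum k=0..0:
  [0] +1/12 = 1/12
S = 1/12
C² = P²·S² = 4/35 ; C = +0.338062

+0.338062  (= +√(4/35))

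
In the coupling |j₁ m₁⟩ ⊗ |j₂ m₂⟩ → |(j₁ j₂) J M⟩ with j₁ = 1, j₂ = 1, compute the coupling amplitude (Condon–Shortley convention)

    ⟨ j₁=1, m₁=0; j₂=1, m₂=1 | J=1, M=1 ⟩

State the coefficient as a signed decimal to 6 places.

triangle: 1!*1!*1!/4! = 1/24
(j±m)!: 1!*1!*2!*0!*2!*0! = 4
prefactor² = (2J+1)*Δ*N² = 1/2
  k=1: −1/(1!*0!*0!*1!*1!*0!) = -1
Σ = -1  ⇒  CG² = 1/2*(-1)² = 1/2
CG = −√(1/2) = -0.707107

-0.707107  (= −√(1/2))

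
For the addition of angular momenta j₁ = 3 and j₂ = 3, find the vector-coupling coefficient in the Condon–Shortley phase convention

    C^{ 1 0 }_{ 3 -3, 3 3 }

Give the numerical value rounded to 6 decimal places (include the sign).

√[3·5!1!1!/8! · 0!6!6!0!1!1!] = √(32400/7)
  +(−1)^5/∏(5,0,1,1,0,0)! = -1/120  (running -1/120)
⟨..|..⟩ = √(32400/7)·(-1/120) = -0.566947

-0.566947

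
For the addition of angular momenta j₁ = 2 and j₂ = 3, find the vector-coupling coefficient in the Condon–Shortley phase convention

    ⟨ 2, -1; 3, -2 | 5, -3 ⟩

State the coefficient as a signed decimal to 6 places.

+0.730297

√[11·0!4!6!/11! · 1!3!1!5!2!8!] = √(276480)
  +(−1)^0/∏(0,0,3,1,1,5)! = 1/720  (running 1/720)
⟨..|..⟩ = √(276480)·(1/720) = +0.730297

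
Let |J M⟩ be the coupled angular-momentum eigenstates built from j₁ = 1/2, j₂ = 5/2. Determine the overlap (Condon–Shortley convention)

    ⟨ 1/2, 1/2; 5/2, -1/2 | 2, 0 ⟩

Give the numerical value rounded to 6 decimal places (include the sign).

√[5·1!0!4!/6! · 1!0!2!3!2!2!] = √(8)
  +(−1)^0/∏(0,1,0,2,0,2)! = 1/4  (running 1/4)
⟨..|..⟩ = √(8)·(1/4) = +0.707107

+0.707107  (= +√(1/2))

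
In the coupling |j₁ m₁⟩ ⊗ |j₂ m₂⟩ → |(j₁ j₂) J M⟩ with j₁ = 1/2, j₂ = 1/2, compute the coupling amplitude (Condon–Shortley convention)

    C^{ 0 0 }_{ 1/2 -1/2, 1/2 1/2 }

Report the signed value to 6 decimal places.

−√(1/2) = -0.707107

j₁+j₂−J=1  J+j₁−j₂=0  J−j₁+j₂=0  j₁+j₂+J+1=2
(j₁±m₁, j₂±m₂, J±M) = (0,1,1,0,0,0)
P² = 1/2
sum k=1..1:
  [1] −1/1 = -1
S = -1
C² = P²·S² = 1/2 ; C = -0.707107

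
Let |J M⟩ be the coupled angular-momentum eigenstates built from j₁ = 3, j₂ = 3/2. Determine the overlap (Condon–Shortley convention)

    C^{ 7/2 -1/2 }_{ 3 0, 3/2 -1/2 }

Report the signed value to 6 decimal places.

+√(2/21) ≈ +0.308607

j₁+j₂−J=1  J+j₁−j₂=5  J−j₁+j₂=2  j₁+j₂+J+1=9
(j₁±m₁, j₂±m₂, J±M) = (3,3,1,2,3,4)
P² = 384/7
sum k=0..1:
  [0] +1/12 = 1/12
  [1] −1/24 = -1/24
S = 1/24
C² = P²·S² = 2/21 ; C = +0.308607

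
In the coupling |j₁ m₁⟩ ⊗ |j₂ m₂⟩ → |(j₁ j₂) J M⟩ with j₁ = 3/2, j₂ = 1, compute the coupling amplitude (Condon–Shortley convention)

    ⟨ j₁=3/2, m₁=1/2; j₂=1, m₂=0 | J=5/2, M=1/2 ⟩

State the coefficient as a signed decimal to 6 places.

+√(3/5) = +0.774597

triangle: 0!·3!·2!/6! = 12/720
(j±m)!: 2!·1!·1!·1!·3!·2! = 24
prefactor² = (2J+1)·Δ·N² = 12/5
  k=0: +1/(0!·0!·1!·1!·2!·1!) = 1/2
Σ = 1/2  ⇒  CG² = 12/5·1/2² = 3/5
CG = +√(3/5) = +0.774597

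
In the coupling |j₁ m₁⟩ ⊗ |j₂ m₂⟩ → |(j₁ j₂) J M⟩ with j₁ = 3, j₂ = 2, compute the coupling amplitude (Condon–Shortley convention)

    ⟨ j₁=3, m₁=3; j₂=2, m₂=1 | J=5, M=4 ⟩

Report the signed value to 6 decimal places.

+0.632456  (= +√(2/5))

√[11·0!6!4!/11! · 6!0!3!1!9!1!] = √(7464960)
  +(−1)^0/∏(0,0,0,3,6,1)! = 1/4320  (running 1/4320)
⟨..|..⟩ = √(7464960)·(1/4320) = +0.632456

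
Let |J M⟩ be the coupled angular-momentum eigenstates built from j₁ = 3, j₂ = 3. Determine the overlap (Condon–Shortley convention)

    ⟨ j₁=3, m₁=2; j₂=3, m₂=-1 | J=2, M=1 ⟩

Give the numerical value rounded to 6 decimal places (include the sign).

−√(5/28) ≈ -0.422577

j₁+j₂−J=4  J+j₁−j₂=2  J−j₁+j₂=2  j₁+j₂+J+1=9
(j₁±m₁, j₂±m₂, J±M) = (5,1,2,4,3,1)
P² = 320/7
sum k=0..1:
  [0] +1/48 = 1/48
  [1] −1/12 = -1/12
S = -1/16
C² = P²·S² = 5/28 ; C = -0.422577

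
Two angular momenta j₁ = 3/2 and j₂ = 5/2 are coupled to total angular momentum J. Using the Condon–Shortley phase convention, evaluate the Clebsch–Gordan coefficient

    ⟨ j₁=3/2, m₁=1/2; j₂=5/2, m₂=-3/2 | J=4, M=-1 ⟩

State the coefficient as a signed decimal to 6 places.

√[9·0!3!5!/9! · 2!1!1!4!3!5!] = √(4320/7)
  +(−1)^0/∏(0,0,1,1,2,4)! = 1/48  (running 1/48)
⟨..|..⟩ = √(4320/7)·(1/48) = +0.517549

+√(15/56) = +0.517549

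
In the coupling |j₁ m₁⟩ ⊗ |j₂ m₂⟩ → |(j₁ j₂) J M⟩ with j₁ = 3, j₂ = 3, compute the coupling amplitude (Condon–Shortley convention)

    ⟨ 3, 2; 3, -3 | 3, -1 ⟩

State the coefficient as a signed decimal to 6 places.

√[7·3!3!3!/10! · 5!1!0!6!2!4!] = √(1728)
  +(−1)^0/∏(0,3,1,0,2,3)! = 1/72  (running 1/72)
⟨..|..⟩ = √(1728)·(1/72) = +0.577350

+0.577350  (= +√(1/3))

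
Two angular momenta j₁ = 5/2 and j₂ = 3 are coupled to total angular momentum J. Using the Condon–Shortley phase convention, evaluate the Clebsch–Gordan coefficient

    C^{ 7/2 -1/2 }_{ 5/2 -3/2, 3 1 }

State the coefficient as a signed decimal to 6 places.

+0.356348

triangle: 2!×3!×4!/10! = 288/3628800
(j±m)!: 1!×4!×4!×2!×3!×4! = 165888
prefactor² = (2J+1)×Δ×N² = 18432/175
  k=1: −1/(1!×1!×3!×3!×0!×1!) = -1/36
  k=2: +1/(2!×0!×2!×2!×1!×2!) = 1/16
Σ = 5/144  ⇒  CG² = 18432/175×5/144² = 8/63
CG = +√(8/63) = +0.356348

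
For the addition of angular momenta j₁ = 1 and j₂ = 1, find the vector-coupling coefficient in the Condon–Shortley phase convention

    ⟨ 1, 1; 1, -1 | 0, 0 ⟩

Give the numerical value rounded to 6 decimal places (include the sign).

j₁+j₂−J=2  J+j₁−j₂=0  J−j₁+j₂=0  j₁+j₂+J+1=3
(j₁±m₁, j₂±m₂, J±M) = (2,0,0,2,0,0)
P² = 4/3
sum k=0..0:
  [0] +1/2 = 1/2
S = 1/2
C² = P²·S² = 1/3 ; C = +0.577350

+0.577350  (= +√(1/3))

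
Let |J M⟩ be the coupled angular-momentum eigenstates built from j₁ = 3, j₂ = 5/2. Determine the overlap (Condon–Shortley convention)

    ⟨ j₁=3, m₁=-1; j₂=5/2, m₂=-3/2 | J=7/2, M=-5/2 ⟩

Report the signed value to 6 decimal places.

j₁+j₂−J=2  J+j₁−j₂=4  J−j₁+j₂=3  j₁+j₂+J+1=10
(j₁±m₁, j₂±m₂, J±M) = (2,4,1,4,1,6)
P² = 18432/35
sum k=0..1:
  [0] +1/96 = 1/96
  [1] −1/36 = -1/36
S = -5/288
C² = P²·S² = 10/63 ; C = -0.398410

−√(10/63) ≈ -0.398410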